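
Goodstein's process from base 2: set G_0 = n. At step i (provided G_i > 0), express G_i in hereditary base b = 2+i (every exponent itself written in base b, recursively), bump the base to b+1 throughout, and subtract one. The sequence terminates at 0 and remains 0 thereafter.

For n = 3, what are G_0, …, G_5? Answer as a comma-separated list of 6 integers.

G_0 = 3. HB_2(3) = 2 + 1. Bump = 4. G_1 = 3.
G_1 = 3. HB_3(3) = 3. Bump = 4. G_2 = 3.
G_2 = 3. HB_4(3) = 3. Bump = 3. G_3 = 2.
G_3 = 2. HB_5(2) = 2. Bump = 2. G_4 = 1.
G_4 = 1. HB_6(1) = 1. Bump = 1. G_5 = 0.

3, 3, 3, 2, 1, 0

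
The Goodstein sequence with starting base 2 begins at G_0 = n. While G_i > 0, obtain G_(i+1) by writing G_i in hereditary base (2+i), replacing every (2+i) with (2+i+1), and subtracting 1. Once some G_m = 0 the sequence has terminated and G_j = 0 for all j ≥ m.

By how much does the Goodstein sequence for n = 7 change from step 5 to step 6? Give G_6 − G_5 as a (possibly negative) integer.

G_0=7  [base 2] 2^2 + 2 + 1  →[2↦3]→  3^3 + 3 + 1 = 31  −1 ⇒ G_1=30
G_1=30  [base 3] 3^3 + 3  →[3↦4]→  4^4 + 4 = 260  −1 ⇒ G_2=259
G_2=259  [base 4] 4^4 + 3  →[4↦5]→  5^5 + 3 = 3128  −1 ⇒ G_3=3127
G_3=3127  [base 5] 5^5 + 2  →[5↦6]→  6^6 + 2 = 46658  −1 ⇒ G_4=46657
G_4=46657  [base 6] 6^6 + 1  →[6↦7]→  7^7 + 1 = 823544  −1 ⇒ G_5=823543
G_5=823543  [base 7] 7^7  →[7↦8]→  8^8 = 16777216  −1 ⇒ G_6=16777215

15953672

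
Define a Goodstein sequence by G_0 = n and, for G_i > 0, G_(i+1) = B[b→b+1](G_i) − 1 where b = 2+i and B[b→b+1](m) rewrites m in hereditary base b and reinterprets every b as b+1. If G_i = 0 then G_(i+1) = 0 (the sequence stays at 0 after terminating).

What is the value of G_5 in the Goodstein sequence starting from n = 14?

5862840

step 0: 14 = 2^(2 + 1) + 2^2 + 2; sub 3 for 2: 3^(3 + 1) + 3^3 + 3; = 111; G_1 = 111−1 = 110
step 1: 110 = 3^(3 + 1) + 3^3 + 2; sub 4 for 3: 4^(4 + 1) + 4^4 + 2; = 1282; G_2 = 1282−1 = 1281
step 2: 1281 = 4^(4 + 1) + 4^4 + 1; sub 5 for 4: 5^(5 + 1) + 5^5 + 1; = 18751; G_3 = 18751−1 = 18750
step 3: 18750 = 5^(5 + 1) + 5^5; sub 6 for 5: 6^(6 + 1) + 6^6; = 326592; G_4 = 326592−1 = 326591
step 4: 326591 = 6^(6 + 1) + 5·6^5 + 5·6^4 + 5·6^3 + 5·6^2 + 5·6 + 5; sub 7 for 6: 7^(7 + 1) + 5·7^5 + 5·7^4 + 5·7^3 + 5·7^2 + 5·7 + 5; = 5862841; G_5 = 5862841−1 = 5862840
step 5: 5862840 = 7^(7 + 1) + 5·7^5 + 5·7^4 + 5·7^3 + 5·7^2 + 5·7 + 4; sub 8 for 7: 8^(8 + 1) + 5·8^5 + 5·8^4 + 5·8^3 + 5·8^2 + 5·8 + 4; = 134404972; G_6 = 134404972−1 = 134404971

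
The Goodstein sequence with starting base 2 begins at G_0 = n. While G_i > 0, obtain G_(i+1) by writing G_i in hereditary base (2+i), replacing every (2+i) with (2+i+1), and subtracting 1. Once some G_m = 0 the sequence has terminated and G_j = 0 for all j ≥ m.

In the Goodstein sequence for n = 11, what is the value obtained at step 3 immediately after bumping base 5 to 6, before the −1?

step 0: 11 = 2^(2 + 1) + 2 + 1; sub 3 for 2: 3^(3 + 1) + 3 + 1; = 85; G_1 = 85−1 = 84
step 1: 84 = 3^(3 + 1) + 3; sub 4 for 3: 4^(4 + 1) + 4; = 1028; G_2 = 1028−1 = 1027
step 2: 1027 = 4^(4 + 1) + 3; sub 5 for 4: 5^(5 + 1) + 3; = 15628; G_3 = 15628−1 = 15627
step 3: 15627 = 5^(5 + 1) + 2; sub 6 for 5: 6^(6 + 1) + 2; = 279938; G_4 = 279938−1 = 279937

279938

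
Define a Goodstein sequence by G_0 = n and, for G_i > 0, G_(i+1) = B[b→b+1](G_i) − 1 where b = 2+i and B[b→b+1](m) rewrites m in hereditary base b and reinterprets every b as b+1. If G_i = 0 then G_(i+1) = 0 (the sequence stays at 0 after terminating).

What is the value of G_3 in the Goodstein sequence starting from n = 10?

G_0 = 10. HB_2(10) = 2^(2 + 1) + 2. Bump = 84. G_1 = 83.
G_1 = 83. HB_3(83) = 3^(3 + 1) + 2. Bump = 1026. G_2 = 1025.
G_2 = 1025. HB_4(1025) = 4^(4 + 1) + 1. Bump = 15626. G_3 = 15625.

15625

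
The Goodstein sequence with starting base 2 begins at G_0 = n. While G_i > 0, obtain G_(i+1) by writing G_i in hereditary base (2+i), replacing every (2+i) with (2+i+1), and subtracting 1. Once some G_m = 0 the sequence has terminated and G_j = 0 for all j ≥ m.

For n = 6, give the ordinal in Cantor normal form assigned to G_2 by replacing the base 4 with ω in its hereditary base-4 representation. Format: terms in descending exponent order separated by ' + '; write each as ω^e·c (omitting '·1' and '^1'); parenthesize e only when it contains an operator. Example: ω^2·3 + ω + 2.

ω^ω + 1

i=0: 6 = 2^2 + 2 (b=2); 2→3: 3^3 + 3 = 30; 30−1 = 29
i=1: 29 = 3^3 + 2 (b=3); 3→4: 4^4 + 2 = 258; 258−1 = 257
i=2: 257 = 4^4 + 1 (b=4); 4→5: 5^5 + 1 = 3126; 3126−1 = 3125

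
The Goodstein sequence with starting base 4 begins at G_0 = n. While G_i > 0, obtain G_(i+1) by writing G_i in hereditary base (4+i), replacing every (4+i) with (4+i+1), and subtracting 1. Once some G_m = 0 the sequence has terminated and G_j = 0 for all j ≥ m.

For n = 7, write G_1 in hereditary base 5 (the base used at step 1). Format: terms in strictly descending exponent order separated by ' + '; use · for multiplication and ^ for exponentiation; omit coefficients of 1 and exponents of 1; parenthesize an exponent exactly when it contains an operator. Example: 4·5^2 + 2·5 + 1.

5 + 2

(0) 7|_4 = 4 + 3 ↦ 5 + 3|_5 = 8 ⇒ 7
(1) 7|_5 = 5 + 2 ↦ 6 + 2|_6 = 8 ⇒ 7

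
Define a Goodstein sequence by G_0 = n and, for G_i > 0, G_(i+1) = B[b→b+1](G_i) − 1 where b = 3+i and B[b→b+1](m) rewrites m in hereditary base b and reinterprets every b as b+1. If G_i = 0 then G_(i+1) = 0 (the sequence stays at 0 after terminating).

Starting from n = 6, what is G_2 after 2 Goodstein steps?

7

G_0=6  [base 3] 2·3  →[3↦4]→  2·4 = 8  −1 ⇒ G_1=7
G_1=7  [base 4] 4 + 3  →[4↦5]→  5 + 3 = 8  −1 ⇒ G_2=7
G_2=7  [base 5] 5 + 2  →[5↦6]→  6 + 2 = 8  −1 ⇒ G_3=7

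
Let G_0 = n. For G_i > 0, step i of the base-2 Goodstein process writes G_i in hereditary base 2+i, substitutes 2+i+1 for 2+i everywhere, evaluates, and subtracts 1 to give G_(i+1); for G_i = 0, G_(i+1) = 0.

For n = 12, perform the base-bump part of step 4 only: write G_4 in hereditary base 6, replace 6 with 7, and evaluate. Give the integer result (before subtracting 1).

base 2: 12 = 2^(2 + 1) + 2^2; at 3: 3^(3 + 1) + 3^3 = 108; next = 107
base 3: 107 = 3^(3 + 1) + 2·3^2 + 2·3 + 2; at 4: 4^(4 + 1) + 2·4^2 + 2·4 + 2 = 1066; next = 1065
base 4: 1065 = 4^(4 + 1) + 2·4^2 + 2·4 + 1; at 5: 5^(5 + 1) + 2·5^2 + 2·5 + 1 = 15686; next = 15685
base 5: 15685 = 5^(5 + 1) + 2·5^2 + 2·5; at 6: 6^(6 + 1) + 2·6^2 + 2·6 = 280020; next = 280019
base 6: 280019 = 6^(6 + 1) + 2·6^2 + 6 + 5; at 7: 7^(7 + 1) + 2·7^2 + 7 + 5 = 5764911; next = 5764910

5764911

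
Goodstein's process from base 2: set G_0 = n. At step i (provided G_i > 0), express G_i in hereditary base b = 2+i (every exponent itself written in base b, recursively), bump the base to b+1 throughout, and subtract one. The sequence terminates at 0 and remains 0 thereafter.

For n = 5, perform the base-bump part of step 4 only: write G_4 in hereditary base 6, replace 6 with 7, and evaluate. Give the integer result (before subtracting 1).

1198

G_0=5  [base 2] 2^2 + 1  →[2↦3]→  3^3 + 1 = 28  −1 ⇒ G_1=27
G_1=27  [base 3] 3^3  →[3↦4]→  4^4 = 256  −1 ⇒ G_2=255
G_2=255  [base 4] 3·4^3 + 3·4^2 + 3·4 + 3  →[4↦5]→  3·5^3 + 3·5^2 + 3·5 + 3 = 468  −1 ⇒ G_3=467
G_3=467  [base 5] 3·5^3 + 3·5^2 + 3·5 + 2  →[5↦6]→  3·6^3 + 3·6^2 + 3·6 + 2 = 776  −1 ⇒ G_4=775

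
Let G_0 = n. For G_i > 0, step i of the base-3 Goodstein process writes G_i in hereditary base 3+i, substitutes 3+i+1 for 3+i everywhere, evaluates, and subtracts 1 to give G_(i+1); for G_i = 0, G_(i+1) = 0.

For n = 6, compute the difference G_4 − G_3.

G_0=6  [base 3] 2·3  →[3↦4]→  2·4 = 8  −1 ⇒ G_1=7
G_1=7  [base 4] 4 + 3  →[4↦5]→  5 + 3 = 8  −1 ⇒ G_2=7
G_2=7  [base 5] 5 + 2  →[5↦6]→  6 + 2 = 8  −1 ⇒ G_3=7
G_3=7  [base 6] 6 + 1  →[6↦7]→  7 + 1 = 8  −1 ⇒ G_4=7

0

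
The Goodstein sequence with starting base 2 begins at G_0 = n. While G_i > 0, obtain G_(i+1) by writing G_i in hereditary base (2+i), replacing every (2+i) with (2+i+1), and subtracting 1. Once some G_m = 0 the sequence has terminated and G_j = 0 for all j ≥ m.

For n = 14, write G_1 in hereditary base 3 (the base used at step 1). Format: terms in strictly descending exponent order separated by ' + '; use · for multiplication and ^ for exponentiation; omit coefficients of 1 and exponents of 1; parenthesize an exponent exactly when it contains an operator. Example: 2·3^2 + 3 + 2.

base 2: 14 = 2^(2 + 1) + 2^2 + 2; at 3: 3^(3 + 1) + 3^3 + 3 = 111; next = 110
base 3: 110 = 3^(3 + 1) + 3^3 + 2; at 4: 4^(4 + 1) + 4^4 + 2 = 1282; next = 1281

3^(3 + 1) + 3^3 + 2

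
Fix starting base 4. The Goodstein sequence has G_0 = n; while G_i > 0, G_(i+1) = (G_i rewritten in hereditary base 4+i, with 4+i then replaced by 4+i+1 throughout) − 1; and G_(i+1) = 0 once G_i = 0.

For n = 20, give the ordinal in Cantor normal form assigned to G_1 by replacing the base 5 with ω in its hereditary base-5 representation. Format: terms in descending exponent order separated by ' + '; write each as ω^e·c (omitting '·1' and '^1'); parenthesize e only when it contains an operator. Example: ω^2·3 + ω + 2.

ω^2 + 4

(0) 20|_4 = 4^2 + 4 ↦ 5^2 + 5|_5 = 30 ⇒ 29
(1) 29|_5 = 5^2 + 4 ↦ 6^2 + 4|_6 = 40 ⇒ 39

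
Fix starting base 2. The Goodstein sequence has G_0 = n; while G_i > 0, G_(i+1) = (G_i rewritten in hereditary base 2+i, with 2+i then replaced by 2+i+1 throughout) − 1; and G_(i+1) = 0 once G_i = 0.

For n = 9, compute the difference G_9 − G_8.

825935012890

step 0: 9 = 2^(2 + 1) + 1; sub 3 for 2: 3^(3 + 1) + 1; = 82; G_1 = 82−1 = 81
step 1: 81 = 3^(3 + 1); sub 4 for 3: 4^(4 + 1); = 1024; G_2 = 1024−1 = 1023
step 2: 1023 = 3·4^4 + 3·4^3 + 3·4^2 + 3·4 + 3; sub 5 for 4: 3·5^5 + 3·5^3 + 3·5^2 + 3·5 + 3; = 9843; G_3 = 9843−1 = 9842
step 3: 9842 = 3·5^5 + 3·5^3 + 3·5^2 + 3·5 + 2; sub 6 for 5: 3·6^6 + 3·6^3 + 3·6^2 + 3·6 + 2; = 140744; G_4 = 140744−1 = 140743
step 4: 140743 = 3·6^6 + 3·6^3 + 3·6^2 + 3·6 + 1; sub 7 for 6: 3·7^7 + 3·7^3 + 3·7^2 + 3·7 + 1; = 2471827; G_5 = 2471827−1 = 2471826
step 5: 2471826 = 3·7^7 + 3·7^3 + 3·7^2 + 3·7; sub 8 for 7: 3·8^8 + 3·8^3 + 3·8^2 + 3·8; = 50333400; G_6 = 50333400−1 = 50333399
step 6: 50333399 = 3·8^8 + 3·8^3 + 3·8^2 + 2·8 + 7; sub 9 for 8: 3·9^9 + 3·9^3 + 3·9^2 + 2·9 + 7; = 1162263922; G_7 = 1162263922−1 = 1162263921
step 7: 1162263921 = 3·9^9 + 3·9^3 + 3·9^2 + 2·9 + 6; sub 10 for 9: 3·10^10 + 3·10^3 + 3·10^2 + 2·10 + 6; = 30000003326; G_8 = 30000003326−1 = 30000003325
step 8: 30000003325 = 3·10^10 + 3·10^3 + 3·10^2 + 2·10 + 5; sub 11 for 10: 3·11^11 + 3·11^3 + 3·11^2 + 2·11 + 5; = 855935016216; G_9 = 855935016216−1 = 855935016215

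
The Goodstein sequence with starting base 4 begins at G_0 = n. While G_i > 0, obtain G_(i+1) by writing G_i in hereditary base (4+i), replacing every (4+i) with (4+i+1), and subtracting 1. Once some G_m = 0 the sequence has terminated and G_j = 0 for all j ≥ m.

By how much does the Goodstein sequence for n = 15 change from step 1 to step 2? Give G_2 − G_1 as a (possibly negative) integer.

2

G_0=15  [base 4] 3·4 + 3  →[4↦5]→  3·5 + 3 = 18  −1 ⇒ G_1=17
G_1=17  [base 5] 3·5 + 2  →[5↦6]→  3·6 + 2 = 20  −1 ⇒ G_2=19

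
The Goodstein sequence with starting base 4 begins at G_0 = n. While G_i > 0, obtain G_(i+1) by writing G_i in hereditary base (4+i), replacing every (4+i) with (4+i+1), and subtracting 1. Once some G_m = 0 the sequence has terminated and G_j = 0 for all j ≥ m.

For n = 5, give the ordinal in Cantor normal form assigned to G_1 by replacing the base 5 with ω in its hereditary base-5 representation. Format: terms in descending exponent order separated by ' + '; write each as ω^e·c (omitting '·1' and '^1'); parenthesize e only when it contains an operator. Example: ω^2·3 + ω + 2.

G_0 = 5. HB_4(5) = 4 + 1. Bump = 6. G_1 = 5.
G_1 = 5. HB_5(5) = 5. Bump = 6. G_2 = 5.

ω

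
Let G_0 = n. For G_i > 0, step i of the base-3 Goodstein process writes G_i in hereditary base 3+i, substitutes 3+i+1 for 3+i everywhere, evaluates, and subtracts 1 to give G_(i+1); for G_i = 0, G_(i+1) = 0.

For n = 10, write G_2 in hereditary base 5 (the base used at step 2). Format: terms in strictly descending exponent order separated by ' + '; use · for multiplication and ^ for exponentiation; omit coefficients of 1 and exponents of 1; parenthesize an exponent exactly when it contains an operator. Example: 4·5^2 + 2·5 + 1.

4·5 + 4

10 —HB3→ 3^2 + 1 —bump→ 4^2 + 1 = 17 —(−1)→ 16
16 —HB4→ 4^2 —bump→ 5^2 = 25 —(−1)→ 24
24 —HB5→ 4·5 + 4 —bump→ 4·6 + 4 = 28 —(−1)→ 27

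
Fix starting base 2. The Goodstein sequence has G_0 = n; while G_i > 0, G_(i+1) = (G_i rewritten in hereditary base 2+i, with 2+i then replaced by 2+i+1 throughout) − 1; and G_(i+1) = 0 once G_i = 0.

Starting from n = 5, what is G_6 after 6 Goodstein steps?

5 —HB2→ 2^2 + 1 —bump→ 3^3 + 1 = 28 —(−1)→ 27
27 —HB3→ 3^3 —bump→ 4^4 = 256 —(−1)→ 255
255 —HB4→ 3·4^3 + 3·4^2 + 3·4 + 3 —bump→ 3·5^3 + 3·5^2 + 3·5 + 3 = 468 —(−1)→ 467
467 —HB5→ 3·5^3 + 3·5^2 + 3·5 + 2 —bump→ 3·6^3 + 3·6^2 + 3·6 + 2 = 776 —(−1)→ 775
775 —HB6→ 3·6^3 + 3·6^2 + 3·6 + 1 —bump→ 3·7^3 + 3·7^2 + 3·7 + 1 = 1198 —(−1)→ 1197
1197 —HB7→ 3·7^3 + 3·7^2 + 3·7 —bump→ 3·8^3 + 3·8^2 + 3·8 = 1752 —(−1)→ 1751

1751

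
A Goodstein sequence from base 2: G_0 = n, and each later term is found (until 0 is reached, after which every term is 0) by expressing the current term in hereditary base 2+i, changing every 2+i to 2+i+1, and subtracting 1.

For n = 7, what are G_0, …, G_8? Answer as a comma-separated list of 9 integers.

G_0 = 7. HB_2(7) = 2^2 + 2 + 1. Bump = 31. G_1 = 30.
G_1 = 30. HB_3(30) = 3^3 + 3. Bump = 260. G_2 = 259.
G_2 = 259. HB_4(259) = 4^4 + 3. Bump = 3128. G_3 = 3127.
G_3 = 3127. HB_5(3127) = 5^5 + 2. Bump = 46658. G_4 = 46657.
G_4 = 46657. HB_6(46657) = 6^6 + 1. Bump = 823544. G_5 = 823543.
G_5 = 823543. HB_7(823543) = 7^7. Bump = 16777216. G_6 = 16777215.
G_6 = 16777215. HB_8(16777215) = 7·8^7 + 7·8^6 + 7·8^5 + 7·8^4 + 7·8^3 + 7·8^2 + 7·8 + 7. Bump = 37665880. G_7 = 37665879.
G_7 = 37665879. HB_9(37665879) = 7·9^7 + 7·9^6 + 7·9^5 + 7·9^4 + 7·9^3 + 7·9^2 + 7·9 + 6. Bump = 77777776. G_8 = 77777775.

7, 30, 259, 3127, 46657, 823543, 16777215, 37665879, 77777775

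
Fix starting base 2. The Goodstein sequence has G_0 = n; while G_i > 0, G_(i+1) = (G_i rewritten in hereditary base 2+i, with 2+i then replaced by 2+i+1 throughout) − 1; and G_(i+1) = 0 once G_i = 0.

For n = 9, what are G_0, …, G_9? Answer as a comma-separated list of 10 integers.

9, 81, 1023, 9842, 140743, 2471826, 50333399, 1162263921, 30000003325, 855935016215

i=0: 9 = 2^(2 + 1) + 1 (b=2); 2→3: 3^(3 + 1) + 1 = 82; 82−1 = 81
i=1: 81 = 3^(3 + 1) (b=3); 3→4: 4^(4 + 1) = 1024; 1024−1 = 1023
i=2: 1023 = 3·4^4 + 3·4^3 + 3·4^2 + 3·4 + 3 (b=4); 4→5: 3·5^5 + 3·5^3 + 3·5^2 + 3·5 + 3 = 9843; 9843−1 = 9842
i=3: 9842 = 3·5^5 + 3·5^3 + 3·5^2 + 3·5 + 2 (b=5); 5→6: 3·6^6 + 3·6^3 + 3·6^2 + 3·6 + 2 = 140744; 140744−1 = 140743
i=4: 140743 = 3·6^6 + 3·6^3 + 3·6^2 + 3·6 + 1 (b=6); 6→7: 3·7^7 + 3·7^3 + 3·7^2 + 3·7 + 1 = 2471827; 2471827−1 = 2471826
i=5: 2471826 = 3·7^7 + 3·7^3 + 3·7^2 + 3·7 (b=7); 7→8: 3·8^8 + 3·8^3 + 3·8^2 + 3·8 = 50333400; 50333400−1 = 50333399
i=6: 50333399 = 3·8^8 + 3·8^3 + 3·8^2 + 2·8 + 7 (b=8); 8→9: 3·9^9 + 3·9^3 + 3·9^2 + 2·9 + 7 = 1162263922; 1162263922−1 = 1162263921
i=7: 1162263921 = 3·9^9 + 3·9^3 + 3·9^2 + 2·9 + 6 (b=9); 9→10: 3·10^10 + 3·10^3 + 3·10^2 + 2·10 + 6 = 30000003326; 30000003326−1 = 30000003325
i=8: 30000003325 = 3·10^10 + 3·10^3 + 3·10^2 + 2·10 + 5 (b=10); 10→11: 3·11^11 + 3·11^3 + 3·11^2 + 2·11 + 5 = 855935016216; 855935016216−1 = 855935016215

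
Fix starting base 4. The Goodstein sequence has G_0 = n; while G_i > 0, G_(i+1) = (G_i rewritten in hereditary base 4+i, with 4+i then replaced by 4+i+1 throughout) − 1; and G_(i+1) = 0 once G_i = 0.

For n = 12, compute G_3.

12 —HB4→ 3·4 —bump→ 3·5 = 15 —(−1)→ 14
14 —HB5→ 2·5 + 4 —bump→ 2·6 + 4 = 16 —(−1)→ 15
15 —HB6→ 2·6 + 3 —bump→ 2·7 + 3 = 17 —(−1)→ 16

16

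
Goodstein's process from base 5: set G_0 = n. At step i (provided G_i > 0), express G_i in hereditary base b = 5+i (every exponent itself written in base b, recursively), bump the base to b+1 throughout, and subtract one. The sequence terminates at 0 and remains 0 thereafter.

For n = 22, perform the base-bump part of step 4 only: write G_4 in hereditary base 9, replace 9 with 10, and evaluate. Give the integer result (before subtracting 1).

36

base 5: 22 = 4·5 + 2; at 6: 4·6 + 2 = 26; next = 25
base 6: 25 = 4·6 + 1; at 7: 4·7 + 1 = 29; next = 28
base 7: 28 = 4·7; at 8: 4·8 = 32; next = 31
base 8: 31 = 3·8 + 7; at 9: 3·9 + 7 = 34; next = 33
base 9: 33 = 3·9 + 6; at 10: 3·10 + 6 = 36; next = 35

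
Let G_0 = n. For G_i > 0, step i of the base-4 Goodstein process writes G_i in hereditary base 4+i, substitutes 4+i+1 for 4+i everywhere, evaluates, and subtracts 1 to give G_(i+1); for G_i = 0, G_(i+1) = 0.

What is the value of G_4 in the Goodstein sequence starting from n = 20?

65

G_0 = 20. HB_4(20) = 4^2 + 4. Bump = 30. G_1 = 29.
G_1 = 29. HB_5(29) = 5^2 + 4. Bump = 40. G_2 = 39.
G_2 = 39. HB_6(39) = 6^2 + 3. Bump = 52. G_3 = 51.
G_3 = 51. HB_7(51) = 7^2 + 2. Bump = 66. G_4 = 65.
G_4 = 65. HB_8(65) = 8^2 + 1. Bump = 82. G_5 = 81.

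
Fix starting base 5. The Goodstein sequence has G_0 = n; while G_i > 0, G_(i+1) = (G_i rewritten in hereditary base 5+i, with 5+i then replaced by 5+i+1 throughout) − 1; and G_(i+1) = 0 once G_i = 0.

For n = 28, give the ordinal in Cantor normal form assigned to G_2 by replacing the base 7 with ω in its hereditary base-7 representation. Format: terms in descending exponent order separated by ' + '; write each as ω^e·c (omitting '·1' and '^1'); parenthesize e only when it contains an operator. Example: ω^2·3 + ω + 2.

base 5: 28 = 5^2 + 3; at 6: 6^2 + 3 = 39; next = 38
base 6: 38 = 6^2 + 2; at 7: 7^2 + 2 = 51; next = 50
base 7: 50 = 7^2 + 1; at 8: 8^2 + 1 = 65; next = 64

ω^2 + 1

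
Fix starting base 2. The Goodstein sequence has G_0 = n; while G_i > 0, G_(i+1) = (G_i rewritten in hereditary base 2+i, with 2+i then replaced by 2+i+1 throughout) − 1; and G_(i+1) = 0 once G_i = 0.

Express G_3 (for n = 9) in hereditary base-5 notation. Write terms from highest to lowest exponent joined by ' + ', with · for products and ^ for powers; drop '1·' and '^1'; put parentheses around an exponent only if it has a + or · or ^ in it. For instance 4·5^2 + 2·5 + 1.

9 —HB2→ 2^(2 + 1) + 1 —bump→ 3^(3 + 1) + 1 = 82 —(−1)→ 81
81 —HB3→ 3^(3 + 1) —bump→ 4^(4 + 1) = 1024 —(−1)→ 1023
1023 —HB4→ 3·4^4 + 3·4^3 + 3·4^2 + 3·4 + 3 —bump→ 3·5^5 + 3·5^3 + 3·5^2 + 3·5 + 3 = 9843 —(−1)→ 9842
9842 —HB5→ 3·5^5 + 3·5^3 + 3·5^2 + 3·5 + 2 —bump→ 3·6^6 + 3·6^3 + 3·6^2 + 3·6 + 2 = 140744 —(−1)→ 140743

3·5^5 + 3·5^3 + 3·5^2 + 3·5 + 2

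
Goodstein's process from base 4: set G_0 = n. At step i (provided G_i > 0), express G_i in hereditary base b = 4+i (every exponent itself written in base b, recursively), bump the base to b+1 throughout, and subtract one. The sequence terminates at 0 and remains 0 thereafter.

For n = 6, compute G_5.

i=0: 6 = 4 + 2 (b=4); 4→5: 5 + 2 = 7; 7−1 = 6
i=1: 6 = 5 + 1 (b=5); 5→6: 6 + 1 = 7; 7−1 = 6
i=2: 6 = 6 (b=6); 6→7: 7 = 7; 7−1 = 6
i=3: 6 = 6 (b=7); 7→8: 6 = 6; 6−1 = 5
i=4: 5 = 5 (b=8); 8→9: 5 = 5; 5−1 = 4
i=5: 4 = 4 (b=9); 9→10: 4 = 4; 4−1 = 3

4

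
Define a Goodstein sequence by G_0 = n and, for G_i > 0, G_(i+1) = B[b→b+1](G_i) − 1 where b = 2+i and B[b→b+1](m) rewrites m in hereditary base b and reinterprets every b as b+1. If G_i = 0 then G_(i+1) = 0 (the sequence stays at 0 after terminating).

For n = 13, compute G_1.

108

[0] 13 ≡ 2^(2 + 1) + 2^2 + 1 (base 2). Lift 3: 109. −1: 108.
[1] 108 ≡ 3^(3 + 1) + 3^3 (base 3). Lift 4: 1280. −1: 1279.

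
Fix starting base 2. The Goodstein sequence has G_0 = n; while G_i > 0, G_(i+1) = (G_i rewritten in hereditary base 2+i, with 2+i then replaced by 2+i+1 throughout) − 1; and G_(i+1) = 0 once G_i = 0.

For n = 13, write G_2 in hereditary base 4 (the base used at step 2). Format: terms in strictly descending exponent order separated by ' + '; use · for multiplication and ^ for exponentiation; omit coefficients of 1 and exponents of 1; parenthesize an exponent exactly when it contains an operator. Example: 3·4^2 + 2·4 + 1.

4^(4 + 1) + 3·4^3 + 3·4^2 + 3·4 + 3

step 0: 13 = 2^(2 + 1) + 2^2 + 1; sub 3 for 2: 3^(3 + 1) + 3^3 + 1; = 109; G_1 = 109−1 = 108
step 1: 108 = 3^(3 + 1) + 3^3; sub 4 for 3: 4^(4 + 1) + 4^4; = 1280; G_2 = 1280−1 = 1279
step 2: 1279 = 4^(4 + 1) + 3·4^3 + 3·4^2 + 3·4 + 3; sub 5 for 4: 5^(5 + 1) + 3·5^3 + 3·5^2 + 3·5 + 3; = 16093; G_3 = 16093−1 = 16092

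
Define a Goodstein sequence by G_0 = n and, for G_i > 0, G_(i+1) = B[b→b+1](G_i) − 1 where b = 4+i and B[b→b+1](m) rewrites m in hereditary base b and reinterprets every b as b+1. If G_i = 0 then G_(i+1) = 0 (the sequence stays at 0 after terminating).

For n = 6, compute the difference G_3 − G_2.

6 —HB4→ 4 + 2 —bump→ 5 + 2 = 7 —(−1)→ 6
6 —HB5→ 5 + 1 —bump→ 6 + 1 = 7 —(−1)→ 6
6 —HB6→ 6 —bump→ 7 = 7 —(−1)→ 6

0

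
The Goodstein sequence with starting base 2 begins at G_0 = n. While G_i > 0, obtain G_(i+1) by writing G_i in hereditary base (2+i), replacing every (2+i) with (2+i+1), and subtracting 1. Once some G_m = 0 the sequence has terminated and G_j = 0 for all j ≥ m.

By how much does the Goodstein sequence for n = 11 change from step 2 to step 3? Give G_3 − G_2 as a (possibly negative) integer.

14600

G_0 = 11. HB_2(11) = 2^(2 + 1) + 2 + 1. Bump = 85. G_1 = 84.
G_1 = 84. HB_3(84) = 3^(3 + 1) + 3. Bump = 1028. G_2 = 1027.
G_2 = 1027. HB_4(1027) = 4^(4 + 1) + 3. Bump = 15628. G_3 = 15627.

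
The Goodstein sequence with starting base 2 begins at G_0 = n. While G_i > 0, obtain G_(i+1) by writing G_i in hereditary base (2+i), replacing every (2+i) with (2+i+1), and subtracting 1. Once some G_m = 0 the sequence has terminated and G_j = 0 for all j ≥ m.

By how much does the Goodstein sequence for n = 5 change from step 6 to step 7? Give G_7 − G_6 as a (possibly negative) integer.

703

G_0=5  [base 2] 2^2 + 1  →[2↦3]→  3^3 + 1 = 28  −1 ⇒ G_1=27
G_1=27  [base 3] 3^3  →[3↦4]→  4^4 = 256  −1 ⇒ G_2=255
G_2=255  [base 4] 3·4^3 + 3·4^2 + 3·4 + 3  →[4↦5]→  3·5^3 + 3·5^2 + 3·5 + 3 = 468  −1 ⇒ G_3=467
G_3=467  [base 5] 3·5^3 + 3·5^2 + 3·5 + 2  →[5↦6]→  3·6^3 + 3·6^2 + 3·6 + 2 = 776  −1 ⇒ G_4=775
G_4=775  [base 6] 3·6^3 + 3·6^2 + 3·6 + 1  →[6↦7]→  3·7^3 + 3·7^2 + 3·7 + 1 = 1198  −1 ⇒ G_5=1197
G_5=1197  [base 7] 3·7^3 + 3·7^2 + 3·7  →[7↦8]→  3·8^3 + 3·8^2 + 3·8 = 1752  −1 ⇒ G_6=1751
G_6=1751  [base 8] 3·8^3 + 3·8^2 + 2·8 + 7  →[8↦9]→  3·9^3 + 3·9^2 + 2·9 + 7 = 2455  −1 ⇒ G_7=2454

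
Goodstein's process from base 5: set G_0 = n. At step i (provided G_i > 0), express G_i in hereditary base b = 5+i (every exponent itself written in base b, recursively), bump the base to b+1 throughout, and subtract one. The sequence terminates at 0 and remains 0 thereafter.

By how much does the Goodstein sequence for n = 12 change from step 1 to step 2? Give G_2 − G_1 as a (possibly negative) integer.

12 —HB5→ 2·5 + 2 —bump→ 2·6 + 2 = 14 —(−1)→ 13
13 —HB6→ 2·6 + 1 —bump→ 2·7 + 1 = 15 —(−1)→ 14

1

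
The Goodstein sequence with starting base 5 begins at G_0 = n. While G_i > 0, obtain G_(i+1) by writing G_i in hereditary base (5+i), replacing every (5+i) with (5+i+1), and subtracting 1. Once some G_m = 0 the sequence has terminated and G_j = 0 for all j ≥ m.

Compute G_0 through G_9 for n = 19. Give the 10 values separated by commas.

[0] 19 ≡ 3·5 + 4 (base 5). Lift 6: 22. −1: 21.
[1] 21 ≡ 3·6 + 3 (base 6). Lift 7: 24. −1: 23.
[2] 23 ≡ 3·7 + 2 (base 7). Lift 8: 26. −1: 25.
[3] 25 ≡ 3·8 + 1 (base 8). Lift 9: 28. −1: 27.
[4] 27 ≡ 3·9 (base 9). Lift 10: 30. −1: 29.
[5] 29 ≡ 2·10 + 9 (base 10). Lift 11: 31. −1: 30.
[6] 30 ≡ 2·11 + 8 (base 11). Lift 12: 32. −1: 31.
[7] 31 ≡ 2·12 + 7 (base 12). Lift 13: 33. −1: 32.
[8] 32 ≡ 2·13 + 6 (base 13). Lift 14: 34. −1: 33.

19, 21, 23, 25, 27, 29, 30, 31, 32, 33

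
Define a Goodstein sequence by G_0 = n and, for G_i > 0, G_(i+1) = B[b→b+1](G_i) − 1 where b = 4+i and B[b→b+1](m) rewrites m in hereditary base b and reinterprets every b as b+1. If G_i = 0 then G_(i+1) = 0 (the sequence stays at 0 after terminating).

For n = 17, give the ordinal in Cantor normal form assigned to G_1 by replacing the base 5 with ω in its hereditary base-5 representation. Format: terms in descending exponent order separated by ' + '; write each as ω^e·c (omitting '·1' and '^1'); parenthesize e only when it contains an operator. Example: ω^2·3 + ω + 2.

[0] 17 ≡ 4^2 + 1 (base 4). Lift 5: 26. −1: 25.
[1] 25 ≡ 5^2 (base 5). Lift 6: 36. −1: 35.

ω^2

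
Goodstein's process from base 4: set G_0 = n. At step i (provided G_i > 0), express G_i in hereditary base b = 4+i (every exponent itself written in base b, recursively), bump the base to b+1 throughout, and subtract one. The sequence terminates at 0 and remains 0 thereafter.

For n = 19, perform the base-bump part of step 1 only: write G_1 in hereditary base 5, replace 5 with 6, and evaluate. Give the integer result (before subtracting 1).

[0] 19 ≡ 4^2 + 3 (base 4). Lift 5: 28. −1: 27.
[1] 27 ≡ 5^2 + 2 (base 5). Lift 6: 38. −1: 37.

38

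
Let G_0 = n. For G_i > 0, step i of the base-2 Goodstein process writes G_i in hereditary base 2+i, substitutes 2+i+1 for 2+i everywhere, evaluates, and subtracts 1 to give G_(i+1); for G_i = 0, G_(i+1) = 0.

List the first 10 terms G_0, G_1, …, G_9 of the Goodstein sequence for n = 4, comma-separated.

4, 26, 41, 60, 83, 109, 139, 173, 211, 253

base 2: 4 = 2^2; at 3: 3^3 = 27; next = 26
base 3: 26 = 2·3^2 + 2·3 + 2; at 4: 2·4^2 + 2·4 + 2 = 42; next = 41
base 4: 41 = 2·4^2 + 2·4 + 1; at 5: 2·5^2 + 2·5 + 1 = 61; next = 60
base 5: 60 = 2·5^2 + 2·5; at 6: 2·6^2 + 2·6 = 84; next = 83
base 6: 83 = 2·6^2 + 6 + 5; at 7: 2·7^2 + 7 + 5 = 110; next = 109
base 7: 109 = 2·7^2 + 7 + 4; at 8: 2·8^2 + 8 + 4 = 140; next = 139
base 8: 139 = 2·8^2 + 8 + 3; at 9: 2·9^2 + 9 + 3 = 174; next = 173
base 9: 173 = 2·9^2 + 9 + 2; at 10: 2·10^2 + 10 + 2 = 212; next = 211
base 10: 211 = 2·10^2 + 10 + 1; at 11: 2·11^2 + 11 + 1 = 254; next = 253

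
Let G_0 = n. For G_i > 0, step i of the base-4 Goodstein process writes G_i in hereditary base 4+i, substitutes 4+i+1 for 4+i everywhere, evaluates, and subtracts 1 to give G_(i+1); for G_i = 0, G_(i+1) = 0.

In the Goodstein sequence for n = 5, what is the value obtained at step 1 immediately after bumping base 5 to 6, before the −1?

6

G_0=5  [base 4] 4 + 1  →[4↦5]→  5 + 1 = 6  −1 ⇒ G_1=5
G_1=5  [base 5] 5  →[5↦6]→  6 = 6  −1 ⇒ G_2=5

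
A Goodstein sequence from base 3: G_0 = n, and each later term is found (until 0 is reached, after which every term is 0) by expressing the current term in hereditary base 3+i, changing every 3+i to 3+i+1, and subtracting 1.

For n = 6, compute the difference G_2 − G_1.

0

step 0: 6 = 2·3; sub 4 for 3: 2·4; = 8; G_1 = 8−1 = 7
step 1: 7 = 4 + 3; sub 5 for 4: 5 + 3; = 8; G_2 = 8−1 = 7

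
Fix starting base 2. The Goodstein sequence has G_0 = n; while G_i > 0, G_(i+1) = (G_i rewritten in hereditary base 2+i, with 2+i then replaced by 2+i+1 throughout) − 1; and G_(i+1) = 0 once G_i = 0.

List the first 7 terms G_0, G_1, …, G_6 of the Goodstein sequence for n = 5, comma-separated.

5, 27, 255, 467, 775, 1197, 1751

G_0 = 5. HB_2(5) = 2^2 + 1. Bump = 28. G_1 = 27.
G_1 = 27. HB_3(27) = 3^3. Bump = 256. G_2 = 255.
G_2 = 255. HB_4(255) = 3·4^3 + 3·4^2 + 3·4 + 3. Bump = 468. G_3 = 467.
G_3 = 467. HB_5(467) = 3·5^3 + 3·5^2 + 3·5 + 2. Bump = 776. G_4 = 775.
G_4 = 775. HB_6(775) = 3·6^3 + 3·6^2 + 3·6 + 1. Bump = 1198. G_5 = 1197.
G_5 = 1197. HB_7(1197) = 3·7^3 + 3·7^2 + 3·7. Bump = 1752. G_6 = 1751.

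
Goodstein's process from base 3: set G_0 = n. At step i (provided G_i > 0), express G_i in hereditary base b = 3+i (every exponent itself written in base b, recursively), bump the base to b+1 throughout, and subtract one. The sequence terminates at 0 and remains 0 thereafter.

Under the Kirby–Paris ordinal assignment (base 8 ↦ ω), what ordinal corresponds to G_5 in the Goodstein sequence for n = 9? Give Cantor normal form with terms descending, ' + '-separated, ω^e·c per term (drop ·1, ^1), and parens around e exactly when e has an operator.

ω·2 + 7

G_0 = 9. HB_3(9) = 3^2. Bump = 16. G_1 = 15.
G_1 = 15. HB_4(15) = 3·4 + 3. Bump = 18. G_2 = 17.
G_2 = 17. HB_5(17) = 3·5 + 2. Bump = 20. G_3 = 19.
G_3 = 19. HB_6(19) = 3·6 + 1. Bump = 22. G_4 = 21.
G_4 = 21. HB_7(21) = 3·7. Bump = 24. G_5 = 23.
G_5 = 23. HB_8(23) = 2·8 + 7. Bump = 25. G_6 = 24.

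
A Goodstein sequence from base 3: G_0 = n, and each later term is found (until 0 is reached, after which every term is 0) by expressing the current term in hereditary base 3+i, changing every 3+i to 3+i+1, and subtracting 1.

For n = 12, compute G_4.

49

step 0: 12 = 3^2 + 3; sub 4 for 3: 4^2 + 4; = 20; G_1 = 20−1 = 19
step 1: 19 = 4^2 + 3; sub 5 for 4: 5^2 + 3; = 28; G_2 = 28−1 = 27
step 2: 27 = 5^2 + 2; sub 6 for 5: 6^2 + 2; = 38; G_3 = 38−1 = 37
step 3: 37 = 6^2 + 1; sub 7 for 6: 7^2 + 1; = 50; G_4 = 50−1 = 49
step 4: 49 = 7^2; sub 8 for 7: 8^2; = 64; G_5 = 64−1 = 63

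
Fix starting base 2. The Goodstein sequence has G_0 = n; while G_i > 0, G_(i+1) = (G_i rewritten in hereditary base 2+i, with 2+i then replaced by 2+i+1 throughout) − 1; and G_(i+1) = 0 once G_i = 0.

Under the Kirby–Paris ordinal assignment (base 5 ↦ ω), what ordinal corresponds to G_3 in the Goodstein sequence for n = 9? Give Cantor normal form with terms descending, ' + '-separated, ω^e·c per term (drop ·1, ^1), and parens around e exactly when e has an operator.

step 0: 9 = 2^(2 + 1) + 1; sub 3 for 2: 3^(3 + 1) + 1; = 82; G_1 = 82−1 = 81
step 1: 81 = 3^(3 + 1); sub 4 for 3: 4^(4 + 1); = 1024; G_2 = 1024−1 = 1023
step 2: 1023 = 3·4^4 + 3·4^3 + 3·4^2 + 3·4 + 3; sub 5 for 4: 3·5^5 + 3·5^3 + 3·5^2 + 3·5 + 3; = 9843; G_3 = 9843−1 = 9842

ω^ω·3 + ω^3·3 + ω^2·3 + ω·3 + 2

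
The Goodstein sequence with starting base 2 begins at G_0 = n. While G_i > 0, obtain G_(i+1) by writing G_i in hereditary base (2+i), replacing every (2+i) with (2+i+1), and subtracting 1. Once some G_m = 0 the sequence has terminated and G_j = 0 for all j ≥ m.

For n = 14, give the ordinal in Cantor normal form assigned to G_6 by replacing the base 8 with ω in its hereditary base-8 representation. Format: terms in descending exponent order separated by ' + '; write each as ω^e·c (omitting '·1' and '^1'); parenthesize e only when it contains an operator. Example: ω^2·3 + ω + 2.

ω^(ω + 1) + ω^5·5 + ω^4·5 + ω^3·5 + ω^2·5 + ω·5 + 3

step 0: 14 = 2^(2 + 1) + 2^2 + 2; sub 3 for 2: 3^(3 + 1) + 3^3 + 3; = 111; G_1 = 111−1 = 110
step 1: 110 = 3^(3 + 1) + 3^3 + 2; sub 4 for 3: 4^(4 + 1) + 4^4 + 2; = 1282; G_2 = 1282−1 = 1281
step 2: 1281 = 4^(4 + 1) + 4^4 + 1; sub 5 for 4: 5^(5 + 1) + 5^5 + 1; = 18751; G_3 = 18751−1 = 18750
step 3: 18750 = 5^(5 + 1) + 5^5; sub 6 for 5: 6^(6 + 1) + 6^6; = 326592; G_4 = 326592−1 = 326591
step 4: 326591 = 6^(6 + 1) + 5·6^5 + 5·6^4 + 5·6^3 + 5·6^2 + 5·6 + 5; sub 7 for 6: 7^(7 + 1) + 5·7^5 + 5·7^4 + 5·7^3 + 5·7^2 + 5·7 + 5; = 5862841; G_5 = 5862841−1 = 5862840
step 5: 5862840 = 7^(7 + 1) + 5·7^5 + 5·7^4 + 5·7^3 + 5·7^2 + 5·7 + 4; sub 8 for 7: 8^(8 + 1) + 5·8^5 + 5·8^4 + 5·8^3 + 5·8^2 + 5·8 + 4; = 134404972; G_6 = 134404972−1 = 134404971
step 6: 134404971 = 8^(8 + 1) + 5·8^5 + 5·8^4 + 5·8^3 + 5·8^2 + 5·8 + 3; sub 9 for 8: 9^(9 + 1) + 5·9^5 + 5·9^4 + 5·9^3 + 5·9^2 + 5·9 + 3; = 3487116549; G_7 = 3487116549−1 = 3487116548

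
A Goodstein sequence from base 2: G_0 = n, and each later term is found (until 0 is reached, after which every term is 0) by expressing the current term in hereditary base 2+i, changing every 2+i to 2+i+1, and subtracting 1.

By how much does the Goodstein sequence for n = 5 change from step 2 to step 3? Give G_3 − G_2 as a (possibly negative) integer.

212

G_0 = 5. HB_2(5) = 2^2 + 1. Bump = 28. G_1 = 27.
G_1 = 27. HB_3(27) = 3^3. Bump = 256. G_2 = 255.
G_2 = 255. HB_4(255) = 3·4^3 + 3·4^2 + 3·4 + 3. Bump = 468. G_3 = 467.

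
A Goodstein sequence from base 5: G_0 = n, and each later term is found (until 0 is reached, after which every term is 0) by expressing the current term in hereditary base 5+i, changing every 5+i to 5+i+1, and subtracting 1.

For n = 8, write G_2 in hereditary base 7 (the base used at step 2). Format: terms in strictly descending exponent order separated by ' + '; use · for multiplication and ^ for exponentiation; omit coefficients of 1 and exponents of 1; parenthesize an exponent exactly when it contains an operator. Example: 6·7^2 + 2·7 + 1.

step 0: 8 = 5 + 3; sub 6 for 5: 6 + 3; = 9; G_1 = 9−1 = 8
step 1: 8 = 6 + 2; sub 7 for 6: 7 + 2; = 9; G_2 = 9−1 = 8
step 2: 8 = 7 + 1; sub 8 for 7: 8 + 1; = 9; G_3 = 9−1 = 8

7 + 1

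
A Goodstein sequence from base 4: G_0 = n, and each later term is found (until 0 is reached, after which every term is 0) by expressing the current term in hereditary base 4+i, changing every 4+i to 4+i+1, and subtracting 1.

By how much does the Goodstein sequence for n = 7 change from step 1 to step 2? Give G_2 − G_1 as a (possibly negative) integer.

0

(0) 7|_4 = 4 + 3 ↦ 5 + 3|_5 = 8 ⇒ 7
(1) 7|_5 = 5 + 2 ↦ 6 + 2|_6 = 8 ⇒ 7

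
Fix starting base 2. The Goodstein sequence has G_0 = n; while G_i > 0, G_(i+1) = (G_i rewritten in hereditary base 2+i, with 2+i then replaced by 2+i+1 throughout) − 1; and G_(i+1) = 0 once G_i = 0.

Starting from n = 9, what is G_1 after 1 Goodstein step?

G_0 = 9. HB_2(9) = 2^(2 + 1) + 1. Bump = 82. G_1 = 81.
G_1 = 81. HB_3(81) = 3^(3 + 1). Bump = 1024. G_2 = 1023.

81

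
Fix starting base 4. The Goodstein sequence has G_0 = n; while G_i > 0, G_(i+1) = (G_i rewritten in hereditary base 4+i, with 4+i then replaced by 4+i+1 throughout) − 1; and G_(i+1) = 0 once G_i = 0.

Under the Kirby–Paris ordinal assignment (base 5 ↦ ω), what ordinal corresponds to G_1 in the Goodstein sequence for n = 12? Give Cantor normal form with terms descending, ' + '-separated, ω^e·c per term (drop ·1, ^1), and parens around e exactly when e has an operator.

G_0 = 12. HB_4(12) = 3·4. Bump = 15. G_1 = 14.
G_1 = 14. HB_5(14) = 2·5 + 4. Bump = 16. G_2 = 15.

ω·2 + 4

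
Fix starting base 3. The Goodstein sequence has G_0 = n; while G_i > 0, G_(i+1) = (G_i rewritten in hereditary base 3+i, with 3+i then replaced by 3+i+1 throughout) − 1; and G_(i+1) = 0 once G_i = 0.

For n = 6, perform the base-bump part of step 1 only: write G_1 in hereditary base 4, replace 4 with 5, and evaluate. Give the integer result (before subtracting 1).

[0] 6 ≡ 2·3 (base 3). Lift 4: 8. −1: 7.
[1] 7 ≡ 4 + 3 (base 4). Lift 5: 8. −1: 7.

8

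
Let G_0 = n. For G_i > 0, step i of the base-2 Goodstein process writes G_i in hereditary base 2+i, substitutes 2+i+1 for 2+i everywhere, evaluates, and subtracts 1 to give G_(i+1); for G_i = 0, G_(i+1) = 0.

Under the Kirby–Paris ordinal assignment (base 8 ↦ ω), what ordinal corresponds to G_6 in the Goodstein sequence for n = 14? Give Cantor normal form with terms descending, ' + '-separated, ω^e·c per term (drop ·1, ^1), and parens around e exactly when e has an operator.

14 —HB2→ 2^(2 + 1) + 2^2 + 2 —bump→ 3^(3 + 1) + 3^3 + 3 = 111 —(−1)→ 110
110 —HB3→ 3^(3 + 1) + 3^3 + 2 —bump→ 4^(4 + 1) + 4^4 + 2 = 1282 —(−1)→ 1281
1281 —HB4→ 4^(4 + 1) + 4^4 + 1 —bump→ 5^(5 + 1) + 5^5 + 1 = 18751 —(−1)→ 18750
18750 —HB5→ 5^(5 + 1) + 5^5 —bump→ 6^(6 + 1) + 6^6 = 326592 —(−1)→ 326591
326591 —HB6→ 6^(6 + 1) + 5·6^5 + 5·6^4 + 5·6^3 + 5·6^2 + 5·6 + 5 —bump→ 7^(7 + 1) + 5·7^5 + 5·7^4 + 5·7^3 + 5·7^2 + 5·7 + 5 = 5862841 —(−1)→ 5862840
5862840 —HB7→ 7^(7 + 1) + 5·7^5 + 5·7^4 + 5·7^3 + 5·7^2 + 5·7 + 4 —bump→ 8^(8 + 1) + 5·8^5 + 5·8^4 + 5·8^3 + 5·8^2 + 5·8 + 4 = 134404972 —(−1)→ 134404971
134404971 —HB8→ 8^(8 + 1) + 5·8^5 + 5·8^4 + 5·8^3 + 5·8^2 + 5·8 + 3 —bump→ 9^(9 + 1) + 5·9^5 + 5·9^4 + 5·9^3 + 5·9^2 + 5·9 + 3 = 3487116549 —(−1)→ 3487116548

ω^(ω + 1) + ω^5·5 + ω^4·5 + ω^3·5 + ω^2·5 + ω·5 + 3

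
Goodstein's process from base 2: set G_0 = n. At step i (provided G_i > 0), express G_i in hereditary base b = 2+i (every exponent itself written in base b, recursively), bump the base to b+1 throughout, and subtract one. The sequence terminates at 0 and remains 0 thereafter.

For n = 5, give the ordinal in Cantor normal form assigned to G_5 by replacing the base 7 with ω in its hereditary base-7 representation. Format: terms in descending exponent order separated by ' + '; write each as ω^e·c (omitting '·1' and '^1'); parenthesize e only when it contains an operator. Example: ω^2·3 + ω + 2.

(0) 5|_2 = 2^2 + 1 ↦ 3^3 + 1|_3 = 28 ⇒ 27
(1) 27|_3 = 3^3 ↦ 4^4|_4 = 256 ⇒ 255
(2) 255|_4 = 3·4^3 + 3·4^2 + 3·4 + 3 ↦ 3·5^3 + 3·5^2 + 3·5 + 3|_5 = 468 ⇒ 467
(3) 467|_5 = 3·5^3 + 3·5^2 + 3·5 + 2 ↦ 3·6^3 + 3·6^2 + 3·6 + 2|_6 = 776 ⇒ 775
(4) 775|_6 = 3·6^3 + 3·6^2 + 3·6 + 1 ↦ 3·7^3 + 3·7^2 + 3·7 + 1|_7 = 1198 ⇒ 1197
(5) 1197|_7 = 3·7^3 + 3·7^2 + 3·7 ↦ 3·8^3 + 3·8^2 + 3·8|_8 = 1752 ⇒ 1751

ω^3·3 + ω^2·3 + ω·3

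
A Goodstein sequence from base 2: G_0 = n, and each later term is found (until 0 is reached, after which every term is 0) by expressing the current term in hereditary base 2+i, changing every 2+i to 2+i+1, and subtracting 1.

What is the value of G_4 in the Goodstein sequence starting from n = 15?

326593

i=0: 15 = 2^(2 + 1) + 2^2 + 2 + 1 (b=2); 2→3: 3^(3 + 1) + 3^3 + 3 + 1 = 112; 112−1 = 111
i=1: 111 = 3^(3 + 1) + 3^3 + 3 (b=3); 3→4: 4^(4 + 1) + 4^4 + 4 = 1284; 1284−1 = 1283
i=2: 1283 = 4^(4 + 1) + 4^4 + 3 (b=4); 4→5: 5^(5 + 1) + 5^5 + 3 = 18753; 18753−1 = 18752
i=3: 18752 = 5^(5 + 1) + 5^5 + 2 (b=5); 5→6: 6^(6 + 1) + 6^6 + 2 = 326594; 326594−1 = 326593
i=4: 326593 = 6^(6 + 1) + 6^6 + 1 (b=6); 6→7: 7^(7 + 1) + 7^7 + 1 = 6588345; 6588345−1 = 6588344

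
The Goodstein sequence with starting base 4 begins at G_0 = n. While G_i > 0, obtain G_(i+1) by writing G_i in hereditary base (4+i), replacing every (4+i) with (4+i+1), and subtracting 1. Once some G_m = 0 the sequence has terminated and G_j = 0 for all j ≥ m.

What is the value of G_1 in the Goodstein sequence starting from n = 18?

G_0 = 18. HB_4(18) = 4^2 + 2. Bump = 27. G_1 = 26.
G_1 = 26. HB_5(26) = 5^2 + 1. Bump = 37. G_2 = 36.

26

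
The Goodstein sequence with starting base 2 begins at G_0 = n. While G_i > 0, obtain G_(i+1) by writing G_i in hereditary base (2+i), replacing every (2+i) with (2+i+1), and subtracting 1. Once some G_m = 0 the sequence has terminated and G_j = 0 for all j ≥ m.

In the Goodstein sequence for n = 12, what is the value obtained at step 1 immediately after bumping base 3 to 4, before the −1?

1066

12 —HB2→ 2^(2 + 1) + 2^2 —bump→ 3^(3 + 1) + 3^3 = 108 —(−1)→ 107
107 —HB3→ 3^(3 + 1) + 2·3^2 + 2·3 + 2 —bump→ 4^(4 + 1) + 2·4^2 + 2·4 + 2 = 1066 —(−1)→ 1065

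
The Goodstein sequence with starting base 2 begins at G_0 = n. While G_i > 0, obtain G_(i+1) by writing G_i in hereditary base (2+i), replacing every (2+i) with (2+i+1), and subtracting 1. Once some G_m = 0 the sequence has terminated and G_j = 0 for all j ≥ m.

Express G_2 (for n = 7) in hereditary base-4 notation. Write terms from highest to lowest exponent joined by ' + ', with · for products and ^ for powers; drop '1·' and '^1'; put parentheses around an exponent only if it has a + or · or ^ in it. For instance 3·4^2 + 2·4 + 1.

4^4 + 3

step 0: 7 = 2^2 + 2 + 1; sub 3 for 2: 3^3 + 3 + 1; = 31; G_1 = 31−1 = 30
step 1: 30 = 3^3 + 3; sub 4 for 3: 4^4 + 4; = 260; G_2 = 260−1 = 259
step 2: 259 = 4^4 + 3; sub 5 for 4: 5^5 + 3; = 3128; G_3 = 3128−1 = 3127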